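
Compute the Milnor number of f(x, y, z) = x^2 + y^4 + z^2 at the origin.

The Hessian of f at 0 has rank 2. Corank 1: A-series; mu = 3 gives A_3.

3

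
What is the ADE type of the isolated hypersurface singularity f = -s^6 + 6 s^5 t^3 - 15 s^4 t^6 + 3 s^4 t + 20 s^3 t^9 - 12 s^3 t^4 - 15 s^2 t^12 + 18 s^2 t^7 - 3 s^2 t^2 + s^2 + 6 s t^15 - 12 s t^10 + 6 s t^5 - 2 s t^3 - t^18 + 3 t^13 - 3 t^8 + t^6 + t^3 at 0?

A_{2}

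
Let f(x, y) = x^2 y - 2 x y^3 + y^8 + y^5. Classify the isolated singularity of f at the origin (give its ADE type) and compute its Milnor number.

The Hessian of f at 0 has rank 0. Corank 2; j^3 = x^2*y has shape L^2 M (L != M), so D-series; mu = 9 gives D_9.

Type D9, Milnor number mu = 9.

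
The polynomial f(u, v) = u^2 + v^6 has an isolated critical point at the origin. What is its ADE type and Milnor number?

The Hessian of f at 0 is [[2, 0], [0, 0]] with rank 1, so corank 1. A Groebner basis of the Jacobian ideal J(f) in C{u,v} is {v^5, u}; counting standard monomials gives mu = 5. Corank 1: A-series; mu = 5 gives A_5.

Type A5, Milnor number mu = 5.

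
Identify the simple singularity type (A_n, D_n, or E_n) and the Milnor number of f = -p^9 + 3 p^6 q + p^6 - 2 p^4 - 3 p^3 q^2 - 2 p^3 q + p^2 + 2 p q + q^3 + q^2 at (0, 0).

Type A2, Milnor number mu = 2.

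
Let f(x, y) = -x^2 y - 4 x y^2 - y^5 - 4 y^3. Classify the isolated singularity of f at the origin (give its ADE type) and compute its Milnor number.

Type D_{6}, Milnor number mu = 6.

The Hessian of f at 0 has rank 0. Corank 2; j^3 = -y*(x + 2*y)^2 has shape L^2 M (L != M), so D-series; mu = 6 gives D_6.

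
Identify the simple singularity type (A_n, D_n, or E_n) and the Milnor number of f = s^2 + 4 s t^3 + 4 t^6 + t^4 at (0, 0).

Type A3, Milnor number mu = 3.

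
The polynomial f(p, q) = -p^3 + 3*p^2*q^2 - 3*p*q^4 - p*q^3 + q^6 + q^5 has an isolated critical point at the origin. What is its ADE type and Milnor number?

Type E7, Milnor number mu = 7.

The Hessian of f at 0 is [[0, 0], [0, 0]] with rank 0, so corank 2. A Groebner basis of the Jacobian ideal J(f) in C{p,q} is {-p^2 + q^4 - q^3/3, p^3, p^2*q + p^2/3 + q^3/9, -p^2 + p*q^2 - q^3/3}; counting standard monomials gives mu = 7. Corank 2; j^3 = -p^3 is a perfect cube, so E-series; the 4-jet and mu = 7 give E_7.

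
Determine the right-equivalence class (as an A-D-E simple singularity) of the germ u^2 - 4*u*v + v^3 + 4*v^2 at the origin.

A_{2}

The Hessian of f at 0 is [[2, -4], [-4, 8]] with rank 1, so corank 1. A Groebner basis of the Jacobian ideal J(f) in C{u,v} is {v^2, u - 2*v}; counting standard monomials gives mu = 2. Corank 1: A-series; mu = 2 gives A_2.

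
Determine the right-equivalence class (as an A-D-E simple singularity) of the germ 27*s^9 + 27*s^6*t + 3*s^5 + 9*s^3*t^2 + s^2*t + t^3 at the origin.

The Hessian of f at 0 has rank 0. Corank 2; j^3 = t*(s^2 + t^2) splits into three distinct lines over C (the quadratic factor has nonzero discriminant), so D_4.

D_{4}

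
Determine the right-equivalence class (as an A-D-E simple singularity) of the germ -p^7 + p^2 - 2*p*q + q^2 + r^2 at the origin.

A_{6}

The Hessian of f at 0 has rank 2. Corank 1: A-series; mu = 6 gives A_6.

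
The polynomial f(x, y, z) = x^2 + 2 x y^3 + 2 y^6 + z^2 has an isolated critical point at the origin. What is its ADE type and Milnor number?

Type A5, Milnor number mu = 5.

The Hessian of f at 0 is [[2, 0, 0], [0, 0, 0], [0, 0, 2]] with rank 2, so corank 1. A Groebner basis of the Jacobian ideal J(f) in C{x,y,z} is {x*y^2, x + y^3, x^2, z}; counting standard monomials gives mu = 5. Corank 1: A-series; mu = 5 gives A_5.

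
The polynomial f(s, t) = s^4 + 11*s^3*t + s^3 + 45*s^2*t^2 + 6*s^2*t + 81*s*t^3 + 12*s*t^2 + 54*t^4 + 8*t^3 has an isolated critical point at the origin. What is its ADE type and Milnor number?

Type E_{7}, Milnor number mu = 7.

The Hessian of f at 0 has rank 0. Corank 2; j^3 = (s + 2*t)^3 is a perfect cube, so E-series; the 4-jet and mu = 7 give E_7.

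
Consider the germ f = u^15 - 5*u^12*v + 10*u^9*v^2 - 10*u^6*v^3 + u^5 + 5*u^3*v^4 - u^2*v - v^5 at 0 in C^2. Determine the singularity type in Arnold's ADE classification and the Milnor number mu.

The Hessian of f at 0 has rank 0. Corank 2; j^3 = -u^2*v has shape L^2 M (L != M), so D-series; mu = 6 gives D_6.

Type D6, Milnor number mu = 6.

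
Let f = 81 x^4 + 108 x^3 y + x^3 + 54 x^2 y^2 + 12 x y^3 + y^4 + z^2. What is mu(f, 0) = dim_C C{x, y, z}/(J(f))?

6

The Hessian of f at 0 is [[0, 0, 0], [0, 0, 0], [0, 0, 2]] with rank 1, so corank 2. A Groebner basis of the Jacobian ideal J(f) in C{x,y,z} is {y^4, x*y^2 + y^3/9, x^2, z}; counting standard monomials gives mu = 6. Corank 2; j^3 = x^3 is a perfect cube, so E-series; the 4-jet and mu = 6 give E_6.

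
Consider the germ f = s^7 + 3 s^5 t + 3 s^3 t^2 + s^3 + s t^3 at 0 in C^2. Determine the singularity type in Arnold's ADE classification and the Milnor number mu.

The Hessian of f at 0 is [[0, 0], [0, 0]] with rank 0, so corank 2. A Groebner basis of the Jacobian ideal J(f) in C{s,t} is {s^3, s*t^2, 3*s^2 + t^3}; counting standard monomials gives mu = 7. Corank 2; j^3 = s^3 is a perfect cube, so E-series; the 4-jet and mu = 7 give E_7.

Type E_{7}, Milnor number mu = 7.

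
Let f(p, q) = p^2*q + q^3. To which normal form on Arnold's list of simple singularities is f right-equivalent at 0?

D_{4}

The Hessian of f at 0 has rank 0. Corank 2; j^3 = q*(p^2 + q^2) splits into three distinct lines over C (the quadratic factor has nonzero discriminant), so D_4.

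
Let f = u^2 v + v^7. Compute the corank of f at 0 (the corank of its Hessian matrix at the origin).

The Hessian at 0 is [[0, 0], [0, 0]] of rank 0; hence corank 2.

2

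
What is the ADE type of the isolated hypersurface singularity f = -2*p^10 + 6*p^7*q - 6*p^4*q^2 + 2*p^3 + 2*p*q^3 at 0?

E_{7}

The Hessian of f at 0 is [[0, 0], [0, 0]] with rank 0, so corank 2. A Groebner basis of the Jacobian ideal J(f) in C{p,q} is {p^3, p*q^2, 3*p^2 + q^3}; counting standard monomials gives mu = 7. Corank 2; j^3 = 2*p^3 is a perfect cube, so E-series; the 4-jet and mu = 7 give E_7.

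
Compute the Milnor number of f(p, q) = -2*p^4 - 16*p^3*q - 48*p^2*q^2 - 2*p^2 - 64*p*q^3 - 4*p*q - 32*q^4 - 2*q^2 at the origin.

3

The Hessian of f at 0 has rank 1. Corank 1: A-series; mu = 3 gives A_3.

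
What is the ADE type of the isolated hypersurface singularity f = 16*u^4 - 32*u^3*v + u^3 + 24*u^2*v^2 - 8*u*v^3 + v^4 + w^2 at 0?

The Hessian of f at 0 is [[0, 0, 0], [0, 0, 0], [0, 0, 2]] with rank 1, so corank 2. A Groebner basis of the Jacobian ideal J(f) in C{u,v,w} is {v^4, u*v^2 - v^3/6, u^2, w}; counting standard monomials gives mu = 6. Corank 2; j^3 = u^3 is a perfect cube, so E-series; the 4-jet and mu = 6 give E_6.

E_{6}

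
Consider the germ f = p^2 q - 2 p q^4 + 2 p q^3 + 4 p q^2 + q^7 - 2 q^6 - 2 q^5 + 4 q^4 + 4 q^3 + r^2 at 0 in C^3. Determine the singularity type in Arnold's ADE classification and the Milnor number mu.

Type D6, Milnor number mu = 6.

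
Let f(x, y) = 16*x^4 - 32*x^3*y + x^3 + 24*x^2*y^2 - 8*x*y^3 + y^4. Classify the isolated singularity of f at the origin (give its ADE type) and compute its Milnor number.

Type E_{6}, Milnor number mu = 6.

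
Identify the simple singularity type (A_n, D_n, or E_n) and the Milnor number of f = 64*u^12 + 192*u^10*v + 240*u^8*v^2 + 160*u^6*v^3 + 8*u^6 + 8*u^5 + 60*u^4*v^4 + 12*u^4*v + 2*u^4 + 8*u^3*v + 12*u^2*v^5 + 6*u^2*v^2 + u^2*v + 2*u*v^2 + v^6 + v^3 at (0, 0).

Type D7, Milnor number mu = 7.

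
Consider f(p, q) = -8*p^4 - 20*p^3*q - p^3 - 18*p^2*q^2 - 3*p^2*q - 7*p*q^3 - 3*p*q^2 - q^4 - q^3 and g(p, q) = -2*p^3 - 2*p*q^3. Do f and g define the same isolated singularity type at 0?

Yes.

The Hessian of f at 0 has rank 0. Corank 2; j^3 = -(p + q)^3 is a perfect cube, so E-series; the 4-jet and mu = 7 give E_7. The Hessian of g at 0 has rank 0. Corank 2; j^3 = -2*p^3 is a perfect cube, so E-series; the 4-jet and mu = 7 give E_7. Both have type E_7, hence right-equivalent.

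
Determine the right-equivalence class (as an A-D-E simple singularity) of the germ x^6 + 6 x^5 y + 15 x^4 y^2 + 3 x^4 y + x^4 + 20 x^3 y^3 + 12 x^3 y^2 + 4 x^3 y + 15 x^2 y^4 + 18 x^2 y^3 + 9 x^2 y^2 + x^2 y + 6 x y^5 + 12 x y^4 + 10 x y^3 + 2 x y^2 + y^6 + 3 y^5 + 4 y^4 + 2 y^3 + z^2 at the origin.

D_{4}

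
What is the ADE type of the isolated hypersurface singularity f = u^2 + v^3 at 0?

The Hessian of f at 0 is [[2, 0], [0, 0]] with rank 1, so corank 1. A Groebner basis of the Jacobian ideal J(f) in C{u,v} is {v^2, u}; counting standard monomials gives mu = 2. Corank 1: A-series; mu = 2 gives A_2.

A_2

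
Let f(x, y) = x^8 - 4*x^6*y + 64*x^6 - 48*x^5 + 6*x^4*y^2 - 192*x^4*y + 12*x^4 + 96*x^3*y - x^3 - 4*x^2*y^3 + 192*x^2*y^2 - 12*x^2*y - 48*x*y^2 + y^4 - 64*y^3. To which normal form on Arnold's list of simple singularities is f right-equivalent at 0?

E_6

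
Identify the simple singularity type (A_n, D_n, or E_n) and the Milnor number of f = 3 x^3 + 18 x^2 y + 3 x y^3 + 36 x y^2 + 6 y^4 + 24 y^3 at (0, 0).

Type E_7, Milnor number mu = 7.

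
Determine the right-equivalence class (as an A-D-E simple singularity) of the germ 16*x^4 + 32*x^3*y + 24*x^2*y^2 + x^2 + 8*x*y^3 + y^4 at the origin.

The Hessian of f at 0 has rank 1. Corank 1: A-series; mu = 3 gives A_3.

A_{3}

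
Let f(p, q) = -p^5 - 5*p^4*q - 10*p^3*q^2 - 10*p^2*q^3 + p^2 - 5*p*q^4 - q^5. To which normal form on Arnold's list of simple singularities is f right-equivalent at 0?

The Hessian of f at 0 is [[2, 0], [0, 0]] with rank 1, so corank 1. A Groebner basis of the Jacobian ideal J(f) in C{p,q} is {q^4, p}; counting standard monomials gives mu = 4. Corank 1: A-series; mu = 4 gives A_4.

A4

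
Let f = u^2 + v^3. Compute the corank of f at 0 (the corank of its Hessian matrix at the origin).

Hessian at 0 has rank 1.

1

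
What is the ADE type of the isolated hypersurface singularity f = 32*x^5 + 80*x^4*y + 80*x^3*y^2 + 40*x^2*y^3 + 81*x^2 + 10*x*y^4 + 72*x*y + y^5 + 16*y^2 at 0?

A4

The Hessian of f at 0 is [[162, 72], [72, 32]] with rank 1, so corank 1. A Groebner basis of the Jacobian ideal J(f) in C{x,y} is {y^4, x + 4*y/9}; counting standard monomials gives mu = 4. Corank 1: A-series; mu = 4 gives A_4.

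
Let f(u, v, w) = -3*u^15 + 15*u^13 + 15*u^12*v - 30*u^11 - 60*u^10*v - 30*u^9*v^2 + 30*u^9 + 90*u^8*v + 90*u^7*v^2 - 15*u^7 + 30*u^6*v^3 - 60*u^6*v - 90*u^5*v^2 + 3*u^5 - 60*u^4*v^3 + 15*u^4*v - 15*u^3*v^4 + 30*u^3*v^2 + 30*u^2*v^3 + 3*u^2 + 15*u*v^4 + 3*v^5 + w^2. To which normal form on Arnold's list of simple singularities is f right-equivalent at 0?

A_{4}

The Hessian of f at 0 has rank 2. Corank 1: A-series; mu = 4 gives A_4.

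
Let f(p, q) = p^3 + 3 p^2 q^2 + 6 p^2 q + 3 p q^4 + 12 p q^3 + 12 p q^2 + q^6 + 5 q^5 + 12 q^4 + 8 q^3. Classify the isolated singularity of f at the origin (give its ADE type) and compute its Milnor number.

The Hessian of f at 0 is [[0, 0], [0, 0]] with rank 0, so corank 2. A Groebner basis of the Jacobian ideal J(f) in C{p,q} is {q^4, p^3 + 6*p^2*q - 6*p^2 - 24*p*q - 16*q^3 - 24*q^2, p^2/2 + p*q^2 + 2*p*q + 2*q^3 + 2*q^2}; counting standard monomials gives mu = 8. Corank 2; j^3 = (p + 2*q)^3 is a perfect cube, so E-series; the 5-jet and mu = 8 give E_8.

Type E_8, Milnor number mu = 8.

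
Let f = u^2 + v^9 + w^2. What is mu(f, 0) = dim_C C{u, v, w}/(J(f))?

8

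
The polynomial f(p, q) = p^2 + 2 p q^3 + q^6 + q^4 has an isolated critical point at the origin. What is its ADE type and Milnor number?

The Hessian of f at 0 has rank 1. Corank 1: A-series; mu = 3 gives A_3.

Type A_{3}, Milnor number mu = 3.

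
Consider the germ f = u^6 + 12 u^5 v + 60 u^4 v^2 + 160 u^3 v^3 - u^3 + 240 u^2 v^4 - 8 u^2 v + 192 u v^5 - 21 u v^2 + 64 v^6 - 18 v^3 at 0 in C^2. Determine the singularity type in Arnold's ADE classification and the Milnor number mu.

The Hessian of f at 0 is [[0, 0], [0, 0]] with rank 0, so corank 2. A Groebner basis of the Jacobian ideal J(f) in C{u,v} is {u*v/6 + v^5 + v^2/2, u*v^2 + 3*v^3, u^2 + 5*u*v + 6*v^2}; counting standard monomials gives mu = 7. Corank 2; j^3 = -(u + 2*v)*(u + 3*v)^2 has shape L^2 M (L != M), so D-series; mu = 7 gives D_7.

Type D_7, Milnor number mu = 7.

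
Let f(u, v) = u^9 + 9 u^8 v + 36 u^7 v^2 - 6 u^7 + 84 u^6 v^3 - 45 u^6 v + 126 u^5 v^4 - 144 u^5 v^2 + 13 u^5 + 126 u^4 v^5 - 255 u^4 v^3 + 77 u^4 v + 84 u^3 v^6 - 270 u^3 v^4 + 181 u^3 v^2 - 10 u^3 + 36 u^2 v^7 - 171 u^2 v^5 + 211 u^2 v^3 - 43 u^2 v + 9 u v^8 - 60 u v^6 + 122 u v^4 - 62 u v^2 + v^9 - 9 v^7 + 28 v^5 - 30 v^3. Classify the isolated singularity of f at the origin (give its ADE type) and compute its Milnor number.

Type D_{4}, Milnor number mu = 4.

The Hessian of f at 0 has rank 0. Corank 2; j^3 = -(2*u + 3*v)*(5*u^2 + 14*u*v + 10*v^2) splits into three distinct lines over C (the quadratic factor has nonzero discriminant), so D_4.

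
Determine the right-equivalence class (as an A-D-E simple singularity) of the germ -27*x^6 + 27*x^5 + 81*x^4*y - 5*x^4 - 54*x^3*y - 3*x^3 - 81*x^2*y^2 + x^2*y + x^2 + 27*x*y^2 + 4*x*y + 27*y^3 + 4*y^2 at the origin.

A2

The Hessian of f at 0 is [[2, 4], [4, 8]] with rank 1, so corank 1. A Groebner basis of the Jacobian ideal J(f) in C{x,y} is {y^2, x + 2*y}; counting standard monomials gives mu = 2. Corank 1: A-series; mu = 2 gives A_2.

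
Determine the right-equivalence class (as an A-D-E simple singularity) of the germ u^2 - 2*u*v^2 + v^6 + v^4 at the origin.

A_{5}

The Hessian of f at 0 is [[2, 0], [0, 0]] with rank 1, so corank 1. A Groebner basis of the Jacobian ideal J(f) in C{u,v} is {u^3, u^2*v, -u + v^2}; counting standard monomials gives mu = 5. Corank 1: A-series; mu = 5 gives A_5.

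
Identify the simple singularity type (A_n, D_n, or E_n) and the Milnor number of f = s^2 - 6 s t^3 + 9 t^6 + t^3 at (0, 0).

Type A2, Milnor number mu = 2.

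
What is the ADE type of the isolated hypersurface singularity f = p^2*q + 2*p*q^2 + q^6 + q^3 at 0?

D7

The Hessian of f at 0 has rank 0. Corank 2; j^3 = q*(p + q)^2 has shape L^2 M (L != M), so D-series; mu = 7 gives D_7.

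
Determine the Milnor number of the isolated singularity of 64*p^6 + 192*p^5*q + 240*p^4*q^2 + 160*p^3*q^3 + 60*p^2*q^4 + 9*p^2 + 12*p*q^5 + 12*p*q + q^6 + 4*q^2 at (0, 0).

5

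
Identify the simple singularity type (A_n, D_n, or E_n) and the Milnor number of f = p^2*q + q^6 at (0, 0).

Type D_{7}, Milnor number mu = 7.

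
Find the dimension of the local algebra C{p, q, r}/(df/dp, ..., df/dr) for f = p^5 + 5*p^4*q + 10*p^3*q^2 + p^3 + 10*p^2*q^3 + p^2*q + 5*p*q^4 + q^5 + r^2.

The Hessian of f at 0 is [[0, 0, 0], [0, 0, 0], [0, 0, 2]] with rank 1, so corank 2. A Groebner basis of the Jacobian ideal J(f) in C{p,q,r} is {-p*q/5 + q^4, p*q^2, p^2 + p*q, r}; counting standard monomials gives mu = 6. Corank 2; j^3 = p^2*(p + q) has shape L^2 M (L != M), so D-series; mu = 6 gives D_6.

6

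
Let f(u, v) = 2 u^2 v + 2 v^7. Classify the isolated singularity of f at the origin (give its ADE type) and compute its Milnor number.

The Hessian of f at 0 has rank 0. Corank 2; j^3 = 2*u^2*v has shape L^2 M (L != M), so D-series; mu = 8 gives D_8.

Type D8, Milnor number mu = 8.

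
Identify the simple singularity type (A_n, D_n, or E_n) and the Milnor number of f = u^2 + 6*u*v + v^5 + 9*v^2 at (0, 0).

Type A_4, Milnor number mu = 4.

The Hessian of f at 0 has rank 1. Corank 1: A-series; mu = 4 gives A_4.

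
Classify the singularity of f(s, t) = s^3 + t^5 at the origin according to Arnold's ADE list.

The Hessian of f at 0 has rank 0. Corank 2; j^3 = s^3 is a perfect cube, so E-series; the 5-jet and mu = 8 give E_8.

E_{8}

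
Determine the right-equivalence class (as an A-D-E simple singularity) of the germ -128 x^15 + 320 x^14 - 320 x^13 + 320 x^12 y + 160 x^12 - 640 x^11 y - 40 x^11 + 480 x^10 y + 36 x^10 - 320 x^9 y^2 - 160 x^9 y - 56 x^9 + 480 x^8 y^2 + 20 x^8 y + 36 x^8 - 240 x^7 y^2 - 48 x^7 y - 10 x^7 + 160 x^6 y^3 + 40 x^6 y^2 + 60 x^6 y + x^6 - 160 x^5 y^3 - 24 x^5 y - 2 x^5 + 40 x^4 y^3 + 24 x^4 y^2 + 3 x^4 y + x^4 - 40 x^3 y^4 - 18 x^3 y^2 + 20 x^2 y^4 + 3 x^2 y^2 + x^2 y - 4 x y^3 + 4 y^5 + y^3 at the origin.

D_{4}

The Hessian of f at 0 is [[0, 0], [0, 0]] with rank 0, so corank 2. A Groebner basis of the Jacobian ideal J(f) in C{x,y} is {y^3, x^2 + 3*y^2, x*y}; counting standard monomials gives mu = 4. Corank 2; j^3 = y*(x^2 + y^2) splits into three distinct lines over C (the quadratic factor has nonzero discriminant), so D_4.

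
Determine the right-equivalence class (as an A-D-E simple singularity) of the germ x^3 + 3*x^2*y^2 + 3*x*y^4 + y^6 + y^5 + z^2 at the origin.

E8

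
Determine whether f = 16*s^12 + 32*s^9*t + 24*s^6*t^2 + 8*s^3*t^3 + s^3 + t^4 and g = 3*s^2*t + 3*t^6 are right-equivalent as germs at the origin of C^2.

The Hessian of f at 0 is [[0, 0], [0, 0]] with rank 0, so corank 2. A Groebner basis of the Jacobian ideal J(f) in C{s,t} is {t^3, s^2}; counting standard monomials gives mu = 6. Corank 2; j^3 = s^3 is a perfect cube, so E-series; the 4-jet and mu = 6 give E_6. The Hessian of g at 0 is [[0, 0], [0, 0]] with rank 0, so corank 2. A Groebner basis of the Jacobian ideal J(g) in C{s,t} is {s^2/6 + t^5, s^3, s*t}; counting standard monomials gives mu = 7. Corank 2; j^3 = 3*s^2*t has shape L^2 M (L != M), so D-series; mu = 7 gives D_7. f is E_6 but g is D_7, hence not right-equivalent.

No.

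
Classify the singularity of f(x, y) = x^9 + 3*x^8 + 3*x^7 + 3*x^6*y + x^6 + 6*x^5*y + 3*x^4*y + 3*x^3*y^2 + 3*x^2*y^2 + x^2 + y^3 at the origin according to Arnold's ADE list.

The Hessian of f at 0 is [[2, 0], [0, 0]] with rank 1, so corank 1. A Groebner basis of the Jacobian ideal J(f) in C{x,y} is {y^2, x}; counting standard monomials gives mu = 2. Corank 1: A-series; mu = 2 gives A_2.

A_{2}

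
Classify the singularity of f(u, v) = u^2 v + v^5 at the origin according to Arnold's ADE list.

D_{6}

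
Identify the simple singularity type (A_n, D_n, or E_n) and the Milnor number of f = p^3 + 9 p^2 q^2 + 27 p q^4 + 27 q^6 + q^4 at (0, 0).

The Hessian of f at 0 has rank 0. Corank 2; j^3 = p^3 is a perfect cube, so E-series; the 4-jet and mu = 6 give E_6.

Type E_6, Milnor number mu = 6.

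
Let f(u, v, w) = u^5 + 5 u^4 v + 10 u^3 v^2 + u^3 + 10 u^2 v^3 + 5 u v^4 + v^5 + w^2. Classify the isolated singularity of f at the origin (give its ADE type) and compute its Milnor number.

The Hessian of f at 0 has rank 1. Corank 2; j^3 = u^3 is a perfect cube, so E-series; the 5-jet and mu = 8 give E_8.

Type E_{8}, Milnor number mu = 8.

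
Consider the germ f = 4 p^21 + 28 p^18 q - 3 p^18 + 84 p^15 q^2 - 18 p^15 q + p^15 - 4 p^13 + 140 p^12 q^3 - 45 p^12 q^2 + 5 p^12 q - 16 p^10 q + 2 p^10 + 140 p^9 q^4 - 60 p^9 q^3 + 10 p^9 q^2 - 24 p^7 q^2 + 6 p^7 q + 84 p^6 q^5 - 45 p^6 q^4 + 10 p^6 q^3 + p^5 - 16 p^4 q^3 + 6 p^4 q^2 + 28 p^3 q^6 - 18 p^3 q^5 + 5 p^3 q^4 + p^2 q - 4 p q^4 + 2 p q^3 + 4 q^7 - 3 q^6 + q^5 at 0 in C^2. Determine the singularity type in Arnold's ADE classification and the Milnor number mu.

Type D_{7}, Milnor number mu = 7.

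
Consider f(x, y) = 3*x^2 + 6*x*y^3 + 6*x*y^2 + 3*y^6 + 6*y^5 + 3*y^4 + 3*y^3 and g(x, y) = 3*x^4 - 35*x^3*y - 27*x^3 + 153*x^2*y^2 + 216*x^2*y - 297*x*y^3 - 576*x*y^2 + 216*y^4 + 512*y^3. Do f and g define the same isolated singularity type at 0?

No.

The Hessian of f at 0 has rank 1. Corank 1: A-series; mu = 2 gives A_2. The Hessian of g at 0 has rank 0. Corank 2; j^3 = -(3*x - 8*y)^3 is a perfect cube, so E-series; the 4-jet and mu = 7 give E_7. f is A_2 but g is E_7, hence not right-equivalent.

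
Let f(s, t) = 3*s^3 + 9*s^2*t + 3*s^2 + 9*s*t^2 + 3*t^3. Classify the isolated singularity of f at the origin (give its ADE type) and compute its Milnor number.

Type A_{2}, Milnor number mu = 2.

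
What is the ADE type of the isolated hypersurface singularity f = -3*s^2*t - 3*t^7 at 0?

The Hessian of f at 0 is [[0, 0], [0, 0]] with rank 0, so corank 2. A Groebner basis of the Jacobian ideal J(f) in C{s,t} is {s^2/7 + t^6, s^3, s*t}; counting standard monomials gives mu = 8. Corank 2; j^3 = -3*s^2*t has shape L^2 M (L != M), so D-series; mu = 8 gives D_8.

D_{8}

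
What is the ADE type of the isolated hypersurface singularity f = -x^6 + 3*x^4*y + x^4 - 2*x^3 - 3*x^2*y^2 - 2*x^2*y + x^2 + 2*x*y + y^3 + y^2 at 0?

The Hessian of f at 0 has rank 1. Corank 1: A-series; mu = 2 gives A_2.

A2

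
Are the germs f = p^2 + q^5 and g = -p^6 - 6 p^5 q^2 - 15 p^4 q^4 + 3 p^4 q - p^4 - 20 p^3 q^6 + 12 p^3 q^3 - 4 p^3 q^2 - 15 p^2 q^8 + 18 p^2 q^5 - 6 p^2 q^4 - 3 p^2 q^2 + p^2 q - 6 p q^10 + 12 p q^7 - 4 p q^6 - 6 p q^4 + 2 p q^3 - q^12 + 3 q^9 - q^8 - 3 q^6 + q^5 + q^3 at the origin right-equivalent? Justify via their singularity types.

No.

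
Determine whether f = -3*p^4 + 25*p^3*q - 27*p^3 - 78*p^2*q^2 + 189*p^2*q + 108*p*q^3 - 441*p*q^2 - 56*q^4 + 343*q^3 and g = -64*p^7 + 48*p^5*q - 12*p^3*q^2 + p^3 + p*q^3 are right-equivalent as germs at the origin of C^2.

The Hessian of f at 0 has rank 0. Corank 2; j^3 = -(3*p - 7*q)^3 is a perfect cube, so E-series; the 4-jet and mu = 7 give E_7. The Hessian of g at 0 has rank 0. Corank 2; j^3 = p^3 is a perfect cube, so E-series; the 4-jet and mu = 7 give E_7. Both have type E_7, hence right-equivalent.

Yes.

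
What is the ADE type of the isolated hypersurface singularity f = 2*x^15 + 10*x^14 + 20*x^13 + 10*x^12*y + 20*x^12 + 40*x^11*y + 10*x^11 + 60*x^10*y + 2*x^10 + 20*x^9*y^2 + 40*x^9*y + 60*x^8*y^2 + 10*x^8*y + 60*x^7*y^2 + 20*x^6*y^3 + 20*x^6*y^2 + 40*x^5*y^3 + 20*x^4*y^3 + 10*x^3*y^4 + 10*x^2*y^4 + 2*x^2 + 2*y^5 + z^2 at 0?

A4

The Hessian of f at 0 is [[4, 0, 0], [0, 0, 0], [0, 0, 2]] with rank 2, so corank 1. A Groebner basis of the Jacobian ideal J(f) in C{x,y,z} is {y^4, x, z}; counting standard monomials gives mu = 4. Corank 1: A-series; mu = 4 gives A_4.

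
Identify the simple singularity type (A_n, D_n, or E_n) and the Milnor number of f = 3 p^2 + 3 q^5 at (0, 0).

The Hessian of f at 0 is [[6, 0], [0, 0]] with rank 1, so corank 1. A Groebner basis of the Jacobian ideal J(f) in C{p,q} is {q^4, p}; counting standard monomials gives mu = 4. Corank 1: A-series; mu = 4 gives A_4.

Type A_{4}, Milnor number mu = 4.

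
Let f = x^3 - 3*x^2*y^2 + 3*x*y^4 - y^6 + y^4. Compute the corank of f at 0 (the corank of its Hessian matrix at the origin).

The Hessian at 0 is [[0, 0], [0, 0]] of rank 0; hence corank 2.

2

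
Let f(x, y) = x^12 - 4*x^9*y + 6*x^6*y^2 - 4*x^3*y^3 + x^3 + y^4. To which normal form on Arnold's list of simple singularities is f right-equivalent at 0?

E_6

The Hessian of f at 0 has rank 0. Corank 2; j^3 = x^3 is a perfect cube, so E-series; the 4-jet and mu = 6 give E_6.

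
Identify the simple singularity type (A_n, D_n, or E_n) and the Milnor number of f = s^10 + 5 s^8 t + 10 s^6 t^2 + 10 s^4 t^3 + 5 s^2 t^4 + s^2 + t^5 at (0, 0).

Type A_4, Milnor number mu = 4.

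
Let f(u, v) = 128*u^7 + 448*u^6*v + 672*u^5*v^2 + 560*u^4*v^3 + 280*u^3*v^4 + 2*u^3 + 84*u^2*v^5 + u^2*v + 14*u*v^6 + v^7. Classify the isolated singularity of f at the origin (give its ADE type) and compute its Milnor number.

The Hessian of f at 0 has rank 0. Corank 2; j^3 = u^2*(2*u + v) has shape L^2 M (L != M), so D-series; mu = 8 gives D_8.

Type D8, Milnor number mu = 8.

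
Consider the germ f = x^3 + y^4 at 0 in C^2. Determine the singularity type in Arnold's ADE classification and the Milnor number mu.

The Hessian of f at 0 has rank 0. Corank 2; j^3 = x^3 is a perfect cube, so E-series; the 4-jet and mu = 6 give E_6.

Type E6, Milnor number mu = 6.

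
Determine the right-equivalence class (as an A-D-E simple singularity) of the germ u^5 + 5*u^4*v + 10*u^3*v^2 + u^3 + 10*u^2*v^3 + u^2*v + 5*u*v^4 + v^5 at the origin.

D_6

The Hessian of f at 0 has rank 0. Corank 2; j^3 = u^2*(u + v) has shape L^2 M (L != M), so D-series; mu = 6 gives D_6.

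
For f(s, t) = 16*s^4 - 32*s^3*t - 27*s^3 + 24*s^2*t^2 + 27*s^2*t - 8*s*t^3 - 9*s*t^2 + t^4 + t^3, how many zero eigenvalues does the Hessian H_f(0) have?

The Hessian at 0 is [[0, 0], [0, 0]] of rank 0; hence corank 2.

2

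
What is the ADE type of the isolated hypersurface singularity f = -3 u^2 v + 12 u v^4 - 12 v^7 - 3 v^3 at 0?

D_{4}

The Hessian of f at 0 has rank 0. Corank 2; j^3 = -3*v*(u^2 + v^2) splits into three distinct lines over C (the quadratic factor has nonzero discriminant), so D_4.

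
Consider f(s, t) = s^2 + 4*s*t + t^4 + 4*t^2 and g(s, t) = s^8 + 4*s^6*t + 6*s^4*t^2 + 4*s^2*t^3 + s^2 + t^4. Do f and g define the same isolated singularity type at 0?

Yes.

The Hessian of f at 0 has rank 1. Corank 1: A-series; mu = 3 gives A_3. The Hessian of g at 0 has rank 1. Corank 1: A-series; mu = 3 gives A_3. Both have type A_3, hence right-equivalent.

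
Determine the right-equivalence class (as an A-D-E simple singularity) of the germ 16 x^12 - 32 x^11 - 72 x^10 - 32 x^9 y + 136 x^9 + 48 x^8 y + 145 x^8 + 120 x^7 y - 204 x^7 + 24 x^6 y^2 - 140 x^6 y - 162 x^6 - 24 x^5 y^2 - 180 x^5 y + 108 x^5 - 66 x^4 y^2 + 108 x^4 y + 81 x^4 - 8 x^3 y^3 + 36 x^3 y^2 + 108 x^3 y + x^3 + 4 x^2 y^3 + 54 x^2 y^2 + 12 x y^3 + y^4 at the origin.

E6

The Hessian of f at 0 is [[0, 0], [0, 0]] with rank 0, so corank 2. A Groebner basis of the Jacobian ideal J(f) in C{x,y} is {y^4, x*y^2 + y^3/9, x^2}; counting standard monomials gives mu = 6. Corank 2; j^3 = x^3 is a perfect cube, so E-series; the 4-jet and mu = 6 give E_6.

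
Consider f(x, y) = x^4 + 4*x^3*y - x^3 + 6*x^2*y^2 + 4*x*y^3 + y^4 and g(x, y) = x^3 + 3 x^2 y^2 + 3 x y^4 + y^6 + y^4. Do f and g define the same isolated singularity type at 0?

The Hessian of f at 0 has rank 0. Corank 2; j^3 = -x^3 is a perfect cube, so E-series; the 4-jet and mu = 6 give E_6. The Hessian of g at 0 has rank 0. Corank 2; j^3 = x^3 is a perfect cube, so E-series; the 4-jet and mu = 6 give E_6. Both have type E_6, hence right-equivalent.

Yes.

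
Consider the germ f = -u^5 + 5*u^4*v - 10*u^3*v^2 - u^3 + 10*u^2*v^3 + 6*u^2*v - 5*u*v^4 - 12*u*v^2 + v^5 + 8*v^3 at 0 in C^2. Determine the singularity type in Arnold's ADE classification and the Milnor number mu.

The Hessian of f at 0 is [[0, 0], [0, 0]] with rank 0, so corank 2. A Groebner basis of the Jacobian ideal J(f) in C{u,v} is {v^5, u*v^3 - 7*v^4/4, u^2 - 4*u*v + 4*v^2}; counting standard monomials gives mu = 8. Corank 2; j^3 = -(u - 2*v)^3 is a perfect cube, so E-series; the 5-jet and mu = 8 give E_8.

Type E_8, Milnor number mu = 8.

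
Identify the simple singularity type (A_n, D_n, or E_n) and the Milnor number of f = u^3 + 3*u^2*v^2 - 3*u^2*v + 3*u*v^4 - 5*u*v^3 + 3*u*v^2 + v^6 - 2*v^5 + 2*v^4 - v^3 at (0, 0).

The Hessian of f at 0 has rank 0. Corank 2; j^3 = (u - v)^3 is a perfect cube, so E-series; the 4-jet and mu = 7 give E_7.

Type E7, Milnor number mu = 7.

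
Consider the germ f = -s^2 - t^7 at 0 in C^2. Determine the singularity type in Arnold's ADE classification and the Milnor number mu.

Type A_{6}, Milnor number mu = 6.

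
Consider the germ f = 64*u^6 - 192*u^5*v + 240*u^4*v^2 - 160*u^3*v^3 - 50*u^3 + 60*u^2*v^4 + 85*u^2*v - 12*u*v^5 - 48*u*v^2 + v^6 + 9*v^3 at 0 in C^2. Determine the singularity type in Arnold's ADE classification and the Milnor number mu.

Type D_7, Milnor number mu = 7.

The Hessian of f at 0 is [[0, 0], [0, 0]] with rank 0, so corank 2. A Groebner basis of the Jacobian ideal J(f) in C{u,v} is {15625*u*v/12 + v^5 - 3125*v^2/4, u*v^2 - 3*v^3/5, u^2 - 11*u*v/10 + 3*v^2/10}; counting standard monomials gives mu = 7. Corank 2; j^3 = -(2*u - v)*(5*u - 3*v)^2 has shape L^2 M (L != M), so D-series; mu = 7 gives D_7.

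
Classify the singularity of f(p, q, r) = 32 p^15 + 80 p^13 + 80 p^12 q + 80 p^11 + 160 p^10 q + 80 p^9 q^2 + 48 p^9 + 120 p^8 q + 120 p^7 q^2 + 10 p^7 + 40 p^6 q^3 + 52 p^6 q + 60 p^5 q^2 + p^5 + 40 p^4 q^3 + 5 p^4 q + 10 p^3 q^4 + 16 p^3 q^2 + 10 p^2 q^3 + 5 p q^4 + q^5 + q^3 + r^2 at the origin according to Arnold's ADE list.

E_8

The Hessian of f at 0 has rank 1. Corank 2; j^3 = q^3 is a perfect cube, so E-series; the 5-jet and mu = 8 give E_8.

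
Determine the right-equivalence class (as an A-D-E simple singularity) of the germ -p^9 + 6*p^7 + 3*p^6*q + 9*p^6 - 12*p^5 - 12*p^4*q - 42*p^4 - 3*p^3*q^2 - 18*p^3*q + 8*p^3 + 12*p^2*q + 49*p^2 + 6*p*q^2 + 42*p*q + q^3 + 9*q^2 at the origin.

The Hessian of f at 0 is [[98, 42], [42, 18]] with rank 1, so corank 1. A Groebner basis of the Jacobian ideal J(f) in C{p,q} is {q^2, p + 3*q/7}; counting standard monomials gives mu = 2. Corank 1: A-series; mu = 2 gives A_2.

A_{2}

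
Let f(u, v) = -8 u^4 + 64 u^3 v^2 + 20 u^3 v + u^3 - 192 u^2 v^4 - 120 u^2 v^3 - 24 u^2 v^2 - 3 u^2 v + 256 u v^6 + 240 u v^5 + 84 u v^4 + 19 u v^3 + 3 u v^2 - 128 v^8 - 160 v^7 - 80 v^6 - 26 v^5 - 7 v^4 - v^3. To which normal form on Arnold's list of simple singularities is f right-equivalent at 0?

E_{7}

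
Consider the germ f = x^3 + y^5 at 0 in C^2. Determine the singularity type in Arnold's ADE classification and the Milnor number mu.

Type E_8, Milnor number mu = 8.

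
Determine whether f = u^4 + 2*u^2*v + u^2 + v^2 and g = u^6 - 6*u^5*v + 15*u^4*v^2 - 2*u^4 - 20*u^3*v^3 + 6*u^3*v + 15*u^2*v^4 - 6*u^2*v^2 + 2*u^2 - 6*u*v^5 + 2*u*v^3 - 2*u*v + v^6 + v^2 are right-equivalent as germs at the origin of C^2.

Yes.

The Hessian of f at 0 is [[2, 0], [0, 2]] with rank 2, so corank 0. A Groebner basis of the Jacobian ideal J(f) in C{u,v} is {u, v}; counting standard monomials gives mu = 1. Corank 0: nondegenerate Morse point, so A_1. The Hessian of g at 0 is [[4, -2], [-2, 2]] with rank 2, so corank 0. A Groebner basis of the Jacobian ideal J(g) in C{u,v} is {u, v}; counting standard monomials gives mu = 1. Corank 0: nondegenerate Morse point, so A_1. Both have type A_1, hence right-equivalent.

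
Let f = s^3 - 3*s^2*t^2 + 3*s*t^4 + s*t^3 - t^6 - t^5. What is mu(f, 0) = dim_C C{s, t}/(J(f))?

7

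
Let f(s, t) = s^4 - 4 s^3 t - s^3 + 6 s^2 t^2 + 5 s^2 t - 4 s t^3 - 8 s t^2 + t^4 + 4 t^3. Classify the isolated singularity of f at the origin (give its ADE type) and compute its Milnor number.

Type D_{5}, Milnor number mu = 5.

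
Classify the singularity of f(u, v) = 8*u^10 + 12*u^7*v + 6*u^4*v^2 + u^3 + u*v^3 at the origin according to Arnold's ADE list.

E_{7}

The Hessian of f at 0 has rank 0. Corank 2; j^3 = u^3 is a perfect cube, so E-series; the 4-jet and mu = 7 give E_7.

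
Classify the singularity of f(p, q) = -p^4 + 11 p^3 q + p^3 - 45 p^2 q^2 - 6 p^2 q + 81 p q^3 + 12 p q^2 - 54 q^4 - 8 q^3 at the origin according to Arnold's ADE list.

E7

The Hessian of f at 0 has rank 0. Corank 2; j^3 = (p - 2*q)^3 is a perfect cube, so E-series; the 4-jet and mu = 7 give E_7.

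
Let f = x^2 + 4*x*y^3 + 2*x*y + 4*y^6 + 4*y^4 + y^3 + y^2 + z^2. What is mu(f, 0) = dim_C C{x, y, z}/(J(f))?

2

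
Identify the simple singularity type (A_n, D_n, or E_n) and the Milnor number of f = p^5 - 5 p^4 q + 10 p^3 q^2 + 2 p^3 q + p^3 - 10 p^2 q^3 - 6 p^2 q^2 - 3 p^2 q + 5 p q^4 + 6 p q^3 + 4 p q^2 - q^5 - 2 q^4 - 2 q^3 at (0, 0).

Type D_4, Milnor number mu = 4.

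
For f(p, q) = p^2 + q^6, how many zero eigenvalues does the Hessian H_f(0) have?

1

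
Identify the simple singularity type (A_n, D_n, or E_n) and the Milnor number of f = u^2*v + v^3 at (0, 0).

Type D_4, Milnor number mu = 4.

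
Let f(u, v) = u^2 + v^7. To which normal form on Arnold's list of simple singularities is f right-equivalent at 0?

A_6

The Hessian of f at 0 has rank 1. Corank 1: A-series; mu = 6 gives A_6.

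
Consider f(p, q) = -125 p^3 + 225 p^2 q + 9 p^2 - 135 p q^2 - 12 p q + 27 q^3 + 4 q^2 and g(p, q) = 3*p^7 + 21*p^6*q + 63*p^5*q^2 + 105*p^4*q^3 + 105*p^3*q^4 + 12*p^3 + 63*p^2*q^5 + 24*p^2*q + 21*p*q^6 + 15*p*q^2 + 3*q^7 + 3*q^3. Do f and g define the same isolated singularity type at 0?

The Hessian of f at 0 has rank 1. Corank 1: A-series; mu = 2 gives A_2. The Hessian of g at 0 has rank 0. Corank 2; j^3 = 3*(p + q)*(2*p + q)^2 has shape L^2 M (L != M), so D-series; mu = 8 gives D_8. f is A_2 but g is D_8, hence not right-equivalent.

No.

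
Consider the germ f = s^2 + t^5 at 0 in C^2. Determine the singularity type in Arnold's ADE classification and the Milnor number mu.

The Hessian of f at 0 has rank 1. Corank 1: A-series; mu = 4 gives A_4.

Type A_4, Milnor number mu = 4.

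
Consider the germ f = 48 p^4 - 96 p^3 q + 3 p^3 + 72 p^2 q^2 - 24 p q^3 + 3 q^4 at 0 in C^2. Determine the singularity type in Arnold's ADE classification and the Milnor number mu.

Type E_{6}, Milnor number mu = 6.

The Hessian of f at 0 has rank 0. Corank 2; j^3 = 3*p^3 is a perfect cube, so E-series; the 4-jet and mu = 6 give E_6.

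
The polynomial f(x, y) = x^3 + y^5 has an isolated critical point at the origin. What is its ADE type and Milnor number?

Type E8, Milnor number mu = 8.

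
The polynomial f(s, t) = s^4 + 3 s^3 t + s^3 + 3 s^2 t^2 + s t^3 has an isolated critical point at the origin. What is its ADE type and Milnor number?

Type E_{7}, Milnor number mu = 7.

The Hessian of f at 0 has rank 0. Corank 2; j^3 = s^3 is a perfect cube, so E-series; the 4-jet and mu = 7 give E_7.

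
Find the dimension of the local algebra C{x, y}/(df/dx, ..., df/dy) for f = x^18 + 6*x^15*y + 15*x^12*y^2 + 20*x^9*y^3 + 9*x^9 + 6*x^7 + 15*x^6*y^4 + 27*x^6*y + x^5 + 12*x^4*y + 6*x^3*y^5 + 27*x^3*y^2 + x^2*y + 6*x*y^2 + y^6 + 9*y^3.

7

The Hessian of f at 0 is [[0, 0], [0, 0]] with rank 0, so corank 2. A Groebner basis of the Jacobian ideal J(f) in C{x,y} is {-x*y/81 + y^4 - y^2/27, x^3 + 729*x^2/2 + 2187*x*y + 27*y^3 + 6561*y^2/2, x^2*y - 81*x^2 - 486*x*y - 9*y^3 - 729*y^2, 27*x^2/2 + x*y^2 + 81*x*y + 3*y^3 + 243*y^2/2}; counting standard monomials gives mu = 7. Corank 2; j^3 = y*(x + 3*y)^2 has shape L^2 M (L != M), so D-series; mu = 7 gives D_7.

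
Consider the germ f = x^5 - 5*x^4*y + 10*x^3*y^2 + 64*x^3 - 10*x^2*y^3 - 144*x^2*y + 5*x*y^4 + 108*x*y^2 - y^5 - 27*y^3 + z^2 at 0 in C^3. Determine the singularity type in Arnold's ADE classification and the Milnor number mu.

The Hessian of f at 0 has rank 1. Corank 2; j^3 = (4*x - 3*y)^3 is a perfect cube, so E-series; the 5-jet and mu = 8 give E_8.

Type E_{8}, Milnor number mu = 8.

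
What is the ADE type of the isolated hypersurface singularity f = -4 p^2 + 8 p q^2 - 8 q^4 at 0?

The Hessian of f at 0 is [[-8, 0], [0, 0]] with rank 1, so corank 1. A Groebner basis of the Jacobian ideal J(f) in C{p,q} is {p^2, p*q, -p + q^2}; counting standard monomials gives mu = 3. Corank 1: A-series; mu = 3 gives A_3.

A_{3}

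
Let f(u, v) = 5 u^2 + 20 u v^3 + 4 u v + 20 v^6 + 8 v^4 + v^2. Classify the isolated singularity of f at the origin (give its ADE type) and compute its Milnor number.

Type A_{1}, Milnor number mu = 1.

The Hessian of f at 0 has rank 2. Corank 0: nondegenerate Morse point, so A_1.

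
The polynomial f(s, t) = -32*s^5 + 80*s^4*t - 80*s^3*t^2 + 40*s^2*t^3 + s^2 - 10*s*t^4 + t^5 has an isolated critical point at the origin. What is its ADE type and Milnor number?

The Hessian of f at 0 has rank 1. Corank 1: A-series; mu = 4 gives A_4.

Type A_{4}, Milnor number mu = 4.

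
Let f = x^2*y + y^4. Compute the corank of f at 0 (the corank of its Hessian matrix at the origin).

2

The Hessian at 0 is [[0, 0], [0, 0]] of rank 0; hence corank 2.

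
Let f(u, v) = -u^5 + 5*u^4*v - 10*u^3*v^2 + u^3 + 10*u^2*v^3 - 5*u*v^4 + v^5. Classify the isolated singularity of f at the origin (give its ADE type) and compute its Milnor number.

The Hessian of f at 0 has rank 0. Corank 2; j^3 = u^3 is a perfect cube, so E-series; the 5-jet and mu = 8 give E_8.

Type E8, Milnor number mu = 8.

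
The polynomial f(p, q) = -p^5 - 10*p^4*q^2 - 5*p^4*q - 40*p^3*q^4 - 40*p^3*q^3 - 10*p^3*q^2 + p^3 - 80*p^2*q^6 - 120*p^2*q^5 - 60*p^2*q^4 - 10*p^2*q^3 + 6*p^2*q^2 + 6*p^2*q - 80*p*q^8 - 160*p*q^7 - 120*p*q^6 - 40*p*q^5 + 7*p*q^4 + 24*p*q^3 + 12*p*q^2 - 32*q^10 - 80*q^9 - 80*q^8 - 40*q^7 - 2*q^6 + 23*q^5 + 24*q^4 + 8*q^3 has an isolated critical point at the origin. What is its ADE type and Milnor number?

Type E8, Milnor number mu = 8.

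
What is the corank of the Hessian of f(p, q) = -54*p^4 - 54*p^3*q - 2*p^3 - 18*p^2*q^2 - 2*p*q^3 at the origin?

2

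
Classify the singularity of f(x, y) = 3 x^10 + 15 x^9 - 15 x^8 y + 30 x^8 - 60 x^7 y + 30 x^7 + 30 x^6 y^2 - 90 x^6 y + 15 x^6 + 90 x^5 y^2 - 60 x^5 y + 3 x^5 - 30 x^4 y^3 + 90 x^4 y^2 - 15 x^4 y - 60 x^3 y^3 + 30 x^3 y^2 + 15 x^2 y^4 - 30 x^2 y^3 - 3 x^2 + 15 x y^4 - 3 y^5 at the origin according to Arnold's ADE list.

The Hessian of f at 0 is [[-6, 0], [0, 0]] with rank 1, so corank 1. A Groebner basis of the Jacobian ideal J(f) in C{x,y} is {y^4, x}; counting standard monomials gives mu = 4. Corank 1: A-series; mu = 4 gives A_4.

A_{4}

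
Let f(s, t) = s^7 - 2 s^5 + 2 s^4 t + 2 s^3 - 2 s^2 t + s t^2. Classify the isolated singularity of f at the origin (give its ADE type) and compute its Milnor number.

Type D_4, Milnor number mu = 4.

The Hessian of f at 0 is [[0, 0], [0, 0]] with rank 0, so corank 2. A Groebner basis of the Jacobian ideal J(f) in C{s,t} is {t^3, s^2 + t^2/2, s*t + t^2/2}; counting standard monomials gives mu = 4. Corank 2; j^3 = s*(2*s^2 - 2*s*t + t^2) splits into three distinct lines over C (the quadratic factor has nonzero discriminant), so D_4.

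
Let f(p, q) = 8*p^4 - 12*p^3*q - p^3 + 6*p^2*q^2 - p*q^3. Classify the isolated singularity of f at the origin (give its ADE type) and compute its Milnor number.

The Hessian of f at 0 has rank 0. Corank 2; j^3 = -p^3 is a perfect cube, so E-series; the 4-jet and mu = 7 give E_7.

Type E7, Milnor number mu = 7.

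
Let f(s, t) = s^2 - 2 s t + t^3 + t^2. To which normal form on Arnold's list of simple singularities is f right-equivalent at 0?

A_{2}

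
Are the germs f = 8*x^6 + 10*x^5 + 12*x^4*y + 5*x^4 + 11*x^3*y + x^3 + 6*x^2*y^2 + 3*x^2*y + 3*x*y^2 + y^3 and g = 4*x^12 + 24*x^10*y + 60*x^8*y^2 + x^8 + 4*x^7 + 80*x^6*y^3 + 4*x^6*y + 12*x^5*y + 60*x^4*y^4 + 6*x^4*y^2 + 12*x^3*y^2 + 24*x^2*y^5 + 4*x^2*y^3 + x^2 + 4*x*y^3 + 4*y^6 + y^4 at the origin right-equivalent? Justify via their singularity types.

No.

The Hessian of f at 0 has rank 0. Corank 2; j^3 = (x + y)^3 is a perfect cube, so E-series; the 4-jet and mu = 7 give E_7. The Hessian of g at 0 has rank 1. Corank 1: A-series; mu = 3 gives A_3. f is E_7 but g is A_3, hence not right-equivalent.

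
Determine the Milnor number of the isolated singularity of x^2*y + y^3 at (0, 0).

4

The Hessian of f at 0 has rank 0. Corank 2; j^3 = y*(x^2 + y^2) splits into three distinct lines over C (the quadratic factor has nonzero discriminant), so D_4.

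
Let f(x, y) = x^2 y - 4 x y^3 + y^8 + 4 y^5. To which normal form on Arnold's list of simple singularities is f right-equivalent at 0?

The Hessian of f at 0 is [[0, 0], [0, 0]] with rank 0, so corank 2. A Groebner basis of the Jacobian ideal J(f) in C{x,y} is {x^4, x^3*y + x^2 - 2*x*y^2, -x^3/2 + x^2*y^2, -x*y/2 + y^3}; counting standard monomials gives mu = 9. Corank 2; j^3 = x^2*y has shape L^2 M (L != M), so D-series; mu = 9 gives D_9.

D_9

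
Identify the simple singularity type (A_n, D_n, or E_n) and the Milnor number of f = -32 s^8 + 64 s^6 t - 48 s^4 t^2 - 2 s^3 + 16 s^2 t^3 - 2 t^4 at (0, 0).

Type E_6, Milnor number mu = 6.

The Hessian of f at 0 has rank 0. Corank 2; j^3 = -2*s^3 is a perfect cube, so E-series; the 4-jet and mu = 6 give E_6.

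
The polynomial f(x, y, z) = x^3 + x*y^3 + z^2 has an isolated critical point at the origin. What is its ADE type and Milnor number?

Type E_7, Milnor number mu = 7.

The Hessian of f at 0 has rank 1. Corank 2; j^3 = x^3 is a perfect cube, so E-series; the 4-jet and mu = 7 give E_7.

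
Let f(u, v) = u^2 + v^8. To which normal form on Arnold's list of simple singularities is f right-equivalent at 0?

The Hessian of f at 0 is [[2, 0], [0, 0]] with rank 1, so corank 1. A Groebner basis of the Jacobian ideal J(f) in C{u,v} is {v^7, u}; counting standard monomials gives mu = 7. Corank 1: A-series; mu = 7 gives A_7.

A7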